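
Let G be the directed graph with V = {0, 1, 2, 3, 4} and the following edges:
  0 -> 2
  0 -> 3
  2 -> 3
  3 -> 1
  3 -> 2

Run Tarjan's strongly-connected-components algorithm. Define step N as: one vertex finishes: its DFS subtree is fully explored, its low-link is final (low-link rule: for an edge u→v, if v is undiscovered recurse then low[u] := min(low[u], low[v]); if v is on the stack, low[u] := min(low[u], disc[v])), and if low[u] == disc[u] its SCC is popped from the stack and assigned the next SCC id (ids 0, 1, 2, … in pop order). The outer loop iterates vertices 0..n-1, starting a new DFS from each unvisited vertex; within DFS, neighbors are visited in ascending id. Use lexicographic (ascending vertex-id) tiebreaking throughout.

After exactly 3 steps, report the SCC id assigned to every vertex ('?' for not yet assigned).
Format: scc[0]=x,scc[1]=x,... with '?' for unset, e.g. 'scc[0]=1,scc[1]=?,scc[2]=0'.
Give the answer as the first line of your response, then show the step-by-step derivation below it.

scc[0]=?,scc[1]=0,scc[2]=1,scc[3]=1,scc[4]=?

step 1: low=(low[0]=0,low[1]=3,low[2]=1,low[3]=2,low[4]=?); scc=(scc[0]=?,scc[1]=0,scc[2]=?,scc[3]=?,scc[4]=?)
step 2: low=(low[0]=0,low[1]=3,low[2]=1,low[3]=1,low[4]=?); scc=(scc[0]=?,scc[1]=0,scc[2]=?,scc[3]=?,scc[4]=?)
step 3: low=(low[0]=0,low[1]=3,low[2]=1,low[3]=1,low[4]=?); scc=(scc[0]=?,scc[1]=0,scc[2]=1,scc[3]=1,scc[4]=?)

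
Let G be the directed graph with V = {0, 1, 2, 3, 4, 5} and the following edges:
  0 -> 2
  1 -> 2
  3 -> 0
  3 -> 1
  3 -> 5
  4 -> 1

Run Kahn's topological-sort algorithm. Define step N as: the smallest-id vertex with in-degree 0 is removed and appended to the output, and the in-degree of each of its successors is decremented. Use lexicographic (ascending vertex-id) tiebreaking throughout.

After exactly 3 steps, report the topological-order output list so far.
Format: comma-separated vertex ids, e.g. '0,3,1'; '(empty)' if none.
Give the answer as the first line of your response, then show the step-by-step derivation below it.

3,0,4

step 1: output 3; order=[3]; indeg=(0,1,2,0,0,0)
step 2: output 0; order=[3,0]; indeg=(0,1,1,0,0,0)
step 3: output 4; order=[3,0,4]; indeg=(0,0,1,0,0,0)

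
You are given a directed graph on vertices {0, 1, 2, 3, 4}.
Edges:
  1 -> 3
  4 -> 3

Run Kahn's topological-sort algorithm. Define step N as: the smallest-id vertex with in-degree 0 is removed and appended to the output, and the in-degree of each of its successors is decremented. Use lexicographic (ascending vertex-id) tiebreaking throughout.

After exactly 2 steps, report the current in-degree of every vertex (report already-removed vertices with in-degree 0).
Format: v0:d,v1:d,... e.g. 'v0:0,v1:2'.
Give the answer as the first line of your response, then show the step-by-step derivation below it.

v0:0,v1:0,v2:0,v3:1,v4:0

step 1: output 0; order=[0]; indeg=(0,0,0,2,0)
step 2: output 1; order=[0,1]; indeg=(0,0,0,1,0)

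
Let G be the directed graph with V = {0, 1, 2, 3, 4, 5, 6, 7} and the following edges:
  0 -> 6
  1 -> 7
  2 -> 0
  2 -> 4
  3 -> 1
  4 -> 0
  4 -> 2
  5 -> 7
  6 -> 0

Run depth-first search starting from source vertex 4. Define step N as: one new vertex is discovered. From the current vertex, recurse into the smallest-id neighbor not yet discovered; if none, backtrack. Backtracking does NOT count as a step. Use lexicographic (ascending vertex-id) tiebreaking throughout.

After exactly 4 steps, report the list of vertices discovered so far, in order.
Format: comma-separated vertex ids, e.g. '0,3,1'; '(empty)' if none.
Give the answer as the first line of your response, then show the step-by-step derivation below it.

4,0,6,2

step 1: discover 4; path=4; order=4
step 2: discover 0; path=4>0; order=4,0
step 3: discover 6; path=4>0>6; order=4,0,6
step 4: discover 2; path=4>2; order=4,0,6,2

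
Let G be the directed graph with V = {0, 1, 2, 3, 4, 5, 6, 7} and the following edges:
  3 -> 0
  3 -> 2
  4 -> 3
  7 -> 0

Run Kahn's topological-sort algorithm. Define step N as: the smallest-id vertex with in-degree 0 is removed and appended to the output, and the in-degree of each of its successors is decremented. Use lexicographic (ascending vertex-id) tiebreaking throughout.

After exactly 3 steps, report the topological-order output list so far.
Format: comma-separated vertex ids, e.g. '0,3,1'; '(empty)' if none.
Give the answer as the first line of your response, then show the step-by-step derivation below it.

1,4,3

step 1: output 1; order=[1]; indeg=(2,0,1,1,0,0,0,0)
step 2: output 4; order=[1,4]; indeg=(2,0,1,0,0,0,0,0)
step 3: output 3; order=[1,4,3]; indeg=(1,0,0,0,0,0,0,0)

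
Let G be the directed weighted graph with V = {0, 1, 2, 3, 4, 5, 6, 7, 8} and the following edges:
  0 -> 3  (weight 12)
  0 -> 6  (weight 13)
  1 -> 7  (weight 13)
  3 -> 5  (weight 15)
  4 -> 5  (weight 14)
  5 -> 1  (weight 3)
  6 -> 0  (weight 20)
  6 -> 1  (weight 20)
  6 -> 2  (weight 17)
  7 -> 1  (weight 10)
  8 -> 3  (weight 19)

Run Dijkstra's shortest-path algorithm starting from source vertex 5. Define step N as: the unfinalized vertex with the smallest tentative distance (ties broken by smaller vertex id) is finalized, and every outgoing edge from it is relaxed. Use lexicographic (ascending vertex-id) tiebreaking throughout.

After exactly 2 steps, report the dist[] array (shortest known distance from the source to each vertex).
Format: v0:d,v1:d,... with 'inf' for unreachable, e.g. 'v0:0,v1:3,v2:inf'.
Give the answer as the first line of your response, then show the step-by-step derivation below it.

v0:inf,v1:3,v2:inf,v3:inf,v4:inf,v5:0,v6:inf,v7:16,v8:inf

step 1: dist = v0:inf,v1:3,v2:inf,v3:inf,v4:inf,v5:0,v6:inf,v7:inf,v8:inf
step 2: dist = v0:inf,v1:3,v2:inf,v3:inf,v4:inf,v5:0,v6:inf,v7:16,v8:inf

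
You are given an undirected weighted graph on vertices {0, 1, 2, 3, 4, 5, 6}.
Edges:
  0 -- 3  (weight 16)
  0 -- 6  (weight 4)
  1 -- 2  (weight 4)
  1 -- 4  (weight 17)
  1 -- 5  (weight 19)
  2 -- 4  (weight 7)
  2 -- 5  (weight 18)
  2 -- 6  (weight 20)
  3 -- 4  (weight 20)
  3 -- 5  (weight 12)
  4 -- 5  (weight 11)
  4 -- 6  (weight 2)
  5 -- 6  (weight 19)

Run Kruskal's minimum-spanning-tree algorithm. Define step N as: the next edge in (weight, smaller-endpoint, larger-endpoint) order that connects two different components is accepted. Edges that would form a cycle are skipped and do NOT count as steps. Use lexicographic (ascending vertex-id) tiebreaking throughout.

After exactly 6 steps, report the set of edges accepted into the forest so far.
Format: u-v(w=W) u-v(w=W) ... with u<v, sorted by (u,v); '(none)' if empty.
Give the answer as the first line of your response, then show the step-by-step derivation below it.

0-6(w=4) 1-2(w=4) 2-4(w=7) 3-5(w=12) 4-5(w=11) 4-6(w=2)

step 1: add edge 4-6 (w=2); MST = {4-6(w=2)}
step 2: add edge 0-6 (w=4); MST = {0-6(w=4) 4-6(w=2)}
step 3: add edge 1-2 (w=4); MST = {0-6(w=4) 1-2(w=4) 4-6(w=2)}
step 4: add edge 2-4 (w=7); MST = {0-6(w=4) 1-2(w=4) 2-4(w=7) 4-6(w=2)}
step 5: add edge 4-5 (w=11); MST = {0-6(w=4) 1-2(w=4) 2-4(w=7) 4-5(w=11) 4-6(w=2)}
step 6: add edge 3-5 (w=12); MST = {0-6(w=4) 1-2(w=4) 2-4(w=7) 3-5(w=12) 4-5(w=11) 4-6(w=2)}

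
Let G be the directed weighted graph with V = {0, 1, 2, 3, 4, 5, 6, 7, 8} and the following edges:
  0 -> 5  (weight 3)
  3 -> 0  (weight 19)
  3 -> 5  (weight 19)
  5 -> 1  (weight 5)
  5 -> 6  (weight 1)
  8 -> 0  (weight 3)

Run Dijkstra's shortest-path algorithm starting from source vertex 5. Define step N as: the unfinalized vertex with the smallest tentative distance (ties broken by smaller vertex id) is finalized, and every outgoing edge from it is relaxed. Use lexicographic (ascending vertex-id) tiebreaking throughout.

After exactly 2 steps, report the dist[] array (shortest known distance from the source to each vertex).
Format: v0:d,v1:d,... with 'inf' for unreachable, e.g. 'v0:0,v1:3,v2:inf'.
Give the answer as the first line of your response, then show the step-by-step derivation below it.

v0:inf,v1:5,v2:inf,v3:inf,v4:inf,v5:0,v6:1,v7:inf,v8:inf

step 1: dist = v0:inf,v1:5,v2:inf,v3:inf,v4:inf,v5:0,v6:1,v7:inf,v8:inf
step 2: dist = v0:inf,v1:5,v2:inf,v3:inf,v4:inf,v5:0,v6:1,v7:inf,v8:inf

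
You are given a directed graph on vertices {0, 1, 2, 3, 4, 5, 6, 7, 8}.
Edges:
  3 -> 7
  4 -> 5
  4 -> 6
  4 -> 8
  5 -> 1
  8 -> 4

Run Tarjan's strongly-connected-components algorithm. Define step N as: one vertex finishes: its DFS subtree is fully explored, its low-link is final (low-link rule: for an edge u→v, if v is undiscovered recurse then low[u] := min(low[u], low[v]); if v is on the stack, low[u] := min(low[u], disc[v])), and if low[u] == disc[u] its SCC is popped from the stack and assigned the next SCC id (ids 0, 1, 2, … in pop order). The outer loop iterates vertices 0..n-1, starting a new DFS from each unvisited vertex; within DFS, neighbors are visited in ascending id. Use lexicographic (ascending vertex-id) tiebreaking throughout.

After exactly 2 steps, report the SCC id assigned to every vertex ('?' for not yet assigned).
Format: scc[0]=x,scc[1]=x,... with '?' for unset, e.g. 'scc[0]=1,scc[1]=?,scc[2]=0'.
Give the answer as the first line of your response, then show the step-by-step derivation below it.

scc[0]=0,scc[1]=1,scc[2]=?,scc[3]=?,scc[4]=?,scc[5]=?,scc[6]=?,scc[7]=?,scc[8]=?

step 1: low=(low[0]=0,low[1]=?,low[2]=?,low[3]=?,low[4]=?,low[5]=?,low[6]=?,low[7]=?,low[8]=?); scc=(scc[0]=0,scc[1]=?,scc[2]=?,scc[3]=?,scc[4]=?,scc[5]=?,scc[6]=?,scc[7]=?,scc[8]=?)
step 2: low=(low[0]=0,low[1]=1,low[2]=?,low[3]=?,low[4]=?,low[5]=?,low[6]=?,low[7]=?,low[8]=?); scc=(scc[0]=0,scc[1]=1,scc[2]=?,scc[3]=?,scc[4]=?,scc[5]=?,scc[6]=?,scc[7]=?,scc[8]=?)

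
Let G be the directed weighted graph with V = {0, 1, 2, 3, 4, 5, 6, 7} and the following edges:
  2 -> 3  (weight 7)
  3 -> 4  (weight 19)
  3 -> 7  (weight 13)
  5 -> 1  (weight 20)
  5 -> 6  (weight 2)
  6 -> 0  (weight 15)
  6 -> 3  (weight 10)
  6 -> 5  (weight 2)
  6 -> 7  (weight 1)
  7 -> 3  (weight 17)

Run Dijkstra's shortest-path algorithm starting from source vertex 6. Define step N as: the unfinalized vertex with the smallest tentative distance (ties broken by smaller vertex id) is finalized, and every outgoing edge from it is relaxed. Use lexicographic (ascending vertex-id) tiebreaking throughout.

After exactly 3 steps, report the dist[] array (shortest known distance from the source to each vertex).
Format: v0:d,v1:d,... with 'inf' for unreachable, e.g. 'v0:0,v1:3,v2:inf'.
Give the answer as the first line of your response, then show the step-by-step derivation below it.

v0:15,v1:22,v2:inf,v3:10,v4:inf,v5:2,v6:0,v7:1

step 1: dist = v0:15,v1:inf,v2:inf,v3:10,v4:inf,v5:2,v6:0,v7:1
step 2: dist = v0:15,v1:inf,v2:inf,v3:10,v4:inf,v5:2,v6:0,v7:1
step 3: dist = v0:15,v1:22,v2:inf,v3:10,v4:inf,v5:2,v6:0,v7:1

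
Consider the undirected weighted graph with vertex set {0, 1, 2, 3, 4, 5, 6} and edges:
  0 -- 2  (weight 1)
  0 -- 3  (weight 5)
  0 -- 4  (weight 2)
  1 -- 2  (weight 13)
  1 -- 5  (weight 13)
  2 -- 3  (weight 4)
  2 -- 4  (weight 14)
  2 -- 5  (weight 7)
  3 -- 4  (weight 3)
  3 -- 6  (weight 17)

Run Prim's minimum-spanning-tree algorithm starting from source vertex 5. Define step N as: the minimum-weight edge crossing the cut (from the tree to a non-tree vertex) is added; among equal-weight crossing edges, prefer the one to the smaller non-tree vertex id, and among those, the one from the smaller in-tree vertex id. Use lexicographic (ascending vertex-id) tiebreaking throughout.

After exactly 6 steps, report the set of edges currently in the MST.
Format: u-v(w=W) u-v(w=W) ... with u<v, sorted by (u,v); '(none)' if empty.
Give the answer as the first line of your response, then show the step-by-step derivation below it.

0-2(w=1) 0-4(w=2) 1-2(w=13) 2-5(w=7) 3-4(w=3) 3-6(w=17)

step 1: add edge 2-5 (w=7); MST = {2-5(w=7)}
step 2: add edge 0-2 (w=1); MST = {0-2(w=1) 2-5(w=7)}
step 3: add edge 0-4 (w=2); MST = {0-2(w=1) 0-4(w=2) 2-5(w=7)}
step 4: add edge 3-4 (w=3); MST = {0-2(w=1) 0-4(w=2) 2-5(w=7) 3-4(w=3)}
step 5: add edge 1-2 (w=13); MST = {0-2(w=1) 0-4(w=2) 1-2(w=13) 2-5(w=7) 3-4(w=3)}
step 6: add edge 3-6 (w=17); MST = {0-2(w=1) 0-4(w=2) 1-2(w=13) 2-5(w=7) 3-4(w=3) 3-6(w=17)}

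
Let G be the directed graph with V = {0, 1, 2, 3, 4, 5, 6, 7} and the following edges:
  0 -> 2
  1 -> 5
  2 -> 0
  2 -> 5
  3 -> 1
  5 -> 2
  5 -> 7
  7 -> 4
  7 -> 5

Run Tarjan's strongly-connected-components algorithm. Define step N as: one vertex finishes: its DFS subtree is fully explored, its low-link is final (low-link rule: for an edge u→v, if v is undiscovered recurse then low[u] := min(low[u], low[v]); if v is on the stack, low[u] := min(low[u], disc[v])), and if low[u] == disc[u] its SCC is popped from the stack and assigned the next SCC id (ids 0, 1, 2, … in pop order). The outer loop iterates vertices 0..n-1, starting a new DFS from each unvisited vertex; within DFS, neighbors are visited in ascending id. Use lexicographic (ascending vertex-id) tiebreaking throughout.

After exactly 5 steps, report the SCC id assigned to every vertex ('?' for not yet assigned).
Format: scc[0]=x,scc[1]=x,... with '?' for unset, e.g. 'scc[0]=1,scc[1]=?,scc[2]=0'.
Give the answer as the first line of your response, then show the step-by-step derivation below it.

scc[0]=1,scc[1]=?,scc[2]=1,scc[3]=?,scc[4]=0,scc[5]=1,scc[6]=?,scc[7]=1

step 1: low=(low[0]=0,low[1]=?,low[2]=0,low[3]=?,low[4]=4,low[5]=1,low[6]=?,low[7]=3); scc=(scc[0]=?,scc[1]=?,scc[2]=?,scc[3]=?,scc[4]=0,scc[5]=?,scc[6]=?,scc[7]=?)
step 2: low=(low[0]=0,low[1]=?,low[2]=0,low[3]=?,low[4]=4,low[5]=1,low[6]=?,low[7]=2); scc=(scc[0]=?,scc[1]=?,scc[2]=?,scc[3]=?,scc[4]=0,scc[5]=?,scc[6]=?,scc[7]=?)
step 3: low=(low[0]=0,low[1]=?,low[2]=0,low[3]=?,low[4]=4,low[5]=1,low[6]=?,low[7]=2); scc=(scc[0]=?,scc[1]=?,scc[2]=?,scc[3]=?,scc[4]=0,scc[5]=?,scc[6]=?,scc[7]=?)
step 4: low=(low[0]=0,low[1]=?,low[2]=0,low[3]=?,low[4]=4,low[5]=1,low[6]=?,low[7]=2); scc=(scc[0]=?,scc[1]=?,scc[2]=?,scc[3]=?,scc[4]=0,scc[5]=?,scc[6]=?,scc[7]=?)
step 5: low=(low[0]=0,low[1]=?,low[2]=0,low[3]=?,low[4]=4,low[5]=1,low[6]=?,low[7]=2); scc=(scc[0]=1,scc[1]=?,scc[2]=1,scc[3]=?,scc[4]=0,scc[5]=1,scc[6]=?,scc[7]=1)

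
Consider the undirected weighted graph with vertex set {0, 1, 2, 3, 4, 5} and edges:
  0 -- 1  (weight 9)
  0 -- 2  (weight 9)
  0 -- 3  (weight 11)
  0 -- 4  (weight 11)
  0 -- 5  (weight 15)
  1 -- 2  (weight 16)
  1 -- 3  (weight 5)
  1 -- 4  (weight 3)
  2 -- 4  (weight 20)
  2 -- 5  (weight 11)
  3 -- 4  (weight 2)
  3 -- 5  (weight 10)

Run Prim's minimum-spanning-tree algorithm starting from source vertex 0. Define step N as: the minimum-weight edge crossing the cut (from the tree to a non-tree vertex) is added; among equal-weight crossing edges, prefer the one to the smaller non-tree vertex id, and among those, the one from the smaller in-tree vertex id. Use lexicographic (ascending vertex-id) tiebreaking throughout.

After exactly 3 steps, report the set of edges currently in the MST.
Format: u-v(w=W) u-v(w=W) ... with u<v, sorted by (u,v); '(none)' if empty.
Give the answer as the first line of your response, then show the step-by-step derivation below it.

0-1(w=9) 1-4(w=3) 3-4(w=2)

step 1: add edge 0-1 (w=9); MST = {0-1(w=9)}
step 2: add edge 1-4 (w=3); MST = {0-1(w=9) 1-4(w=3)}
step 3: add edge 3-4 (w=2); MST = {0-1(w=9) 1-4(w=3) 3-4(w=2)}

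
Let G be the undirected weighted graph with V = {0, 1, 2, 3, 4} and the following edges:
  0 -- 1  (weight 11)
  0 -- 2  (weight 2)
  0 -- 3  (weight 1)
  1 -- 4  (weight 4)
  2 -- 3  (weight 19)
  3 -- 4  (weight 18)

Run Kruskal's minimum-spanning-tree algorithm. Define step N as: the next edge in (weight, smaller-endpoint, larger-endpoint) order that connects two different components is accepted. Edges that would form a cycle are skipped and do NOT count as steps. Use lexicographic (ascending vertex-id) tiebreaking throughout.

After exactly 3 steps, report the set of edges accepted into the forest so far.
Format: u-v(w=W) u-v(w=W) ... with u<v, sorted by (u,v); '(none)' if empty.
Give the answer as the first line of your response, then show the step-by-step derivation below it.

0-2(w=2) 0-3(w=1) 1-4(w=4)

step 1: add edge 0-3 (w=1); MST = {0-3(w=1)}
step 2: add edge 0-2 (w=2); MST = {0-2(w=2) 0-3(w=1)}
step 3: add edge 1-4 (w=4); MST = {0-2(w=2) 0-3(w=1) 1-4(w=4)}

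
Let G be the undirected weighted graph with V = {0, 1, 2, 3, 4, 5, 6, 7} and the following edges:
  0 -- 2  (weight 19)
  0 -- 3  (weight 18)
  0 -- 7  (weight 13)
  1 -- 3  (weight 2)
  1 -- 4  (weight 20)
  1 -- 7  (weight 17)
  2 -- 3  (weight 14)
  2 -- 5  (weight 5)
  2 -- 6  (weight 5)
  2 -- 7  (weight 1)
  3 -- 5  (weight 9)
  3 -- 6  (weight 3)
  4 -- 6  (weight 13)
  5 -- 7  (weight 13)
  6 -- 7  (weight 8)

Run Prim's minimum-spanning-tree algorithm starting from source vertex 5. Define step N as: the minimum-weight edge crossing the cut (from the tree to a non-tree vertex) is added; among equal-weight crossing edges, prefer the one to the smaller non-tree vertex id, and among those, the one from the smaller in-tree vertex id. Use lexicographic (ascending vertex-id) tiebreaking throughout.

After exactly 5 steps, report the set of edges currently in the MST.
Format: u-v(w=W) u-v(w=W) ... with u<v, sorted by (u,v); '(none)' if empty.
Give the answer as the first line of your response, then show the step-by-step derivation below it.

1-3(w=2) 2-5(w=5) 2-6(w=5) 2-7(w=1) 3-6(w=3)

step 1: add edge 2-5 (w=5); MST = {2-5(w=5)}
step 2: add edge 2-7 (w=1); MST = {2-5(w=5) 2-7(w=1)}
step 3: add edge 2-6 (w=5); MST = {2-5(w=5) 2-6(w=5) 2-7(w=1)}
step 4: add edge 3-6 (w=3); MST = {2-5(w=5) 2-6(w=5) 2-7(w=1) 3-6(w=3)}
step 5: add edge 1-3 (w=2); MST = {1-3(w=2) 2-5(w=5) 2-6(w=5) 2-7(w=1) 3-6(w=3)}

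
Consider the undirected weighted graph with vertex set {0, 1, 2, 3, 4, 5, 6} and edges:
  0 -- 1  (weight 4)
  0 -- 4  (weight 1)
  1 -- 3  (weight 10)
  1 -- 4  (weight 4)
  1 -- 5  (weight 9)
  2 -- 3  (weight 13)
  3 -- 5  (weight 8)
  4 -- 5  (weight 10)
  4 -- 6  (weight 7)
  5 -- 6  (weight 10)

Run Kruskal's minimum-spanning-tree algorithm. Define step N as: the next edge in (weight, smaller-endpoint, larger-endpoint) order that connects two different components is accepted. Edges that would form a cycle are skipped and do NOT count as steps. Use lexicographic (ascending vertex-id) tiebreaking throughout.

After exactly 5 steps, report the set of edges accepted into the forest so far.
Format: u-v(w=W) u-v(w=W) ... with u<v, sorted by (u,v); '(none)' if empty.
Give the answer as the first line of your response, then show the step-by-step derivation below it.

0-1(w=4) 0-4(w=1) 1-5(w=9) 3-5(w=8) 4-6(w=7)

step 1: add edge 0-4 (w=1); MST = {0-4(w=1)}
step 2: add edge 0-1 (w=4); MST = {0-1(w=4) 0-4(w=1)}
step 3: add edge 4-6 (w=7); MST = {0-1(w=4) 0-4(w=1) 4-6(w=7)}
step 4: add edge 3-5 (w=8); MST = {0-1(w=4) 0-4(w=1) 3-5(w=8) 4-6(w=7)}
step 5: add edge 1-5 (w=9); MST = {0-1(w=4) 0-4(w=1) 1-5(w=9) 3-5(w=8) 4-6(w=7)}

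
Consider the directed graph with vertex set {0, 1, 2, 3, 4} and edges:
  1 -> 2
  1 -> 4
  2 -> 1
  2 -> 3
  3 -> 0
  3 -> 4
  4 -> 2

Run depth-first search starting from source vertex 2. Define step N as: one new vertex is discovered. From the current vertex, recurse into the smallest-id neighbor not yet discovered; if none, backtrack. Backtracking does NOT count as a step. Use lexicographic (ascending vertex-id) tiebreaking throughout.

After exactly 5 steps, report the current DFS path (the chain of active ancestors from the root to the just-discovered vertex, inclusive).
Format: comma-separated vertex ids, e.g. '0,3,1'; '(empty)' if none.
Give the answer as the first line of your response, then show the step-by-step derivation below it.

2,3,0

step 1: discover 2; path=2; order=2
step 2: discover 1; path=2>1; order=2,1
step 3: discover 4; path=2>1>4; order=2,1,4
step 4: discover 3; path=2>3; order=2,1,4,3
step 5: discover 0; path=2>3>0; order=2,1,4,3,0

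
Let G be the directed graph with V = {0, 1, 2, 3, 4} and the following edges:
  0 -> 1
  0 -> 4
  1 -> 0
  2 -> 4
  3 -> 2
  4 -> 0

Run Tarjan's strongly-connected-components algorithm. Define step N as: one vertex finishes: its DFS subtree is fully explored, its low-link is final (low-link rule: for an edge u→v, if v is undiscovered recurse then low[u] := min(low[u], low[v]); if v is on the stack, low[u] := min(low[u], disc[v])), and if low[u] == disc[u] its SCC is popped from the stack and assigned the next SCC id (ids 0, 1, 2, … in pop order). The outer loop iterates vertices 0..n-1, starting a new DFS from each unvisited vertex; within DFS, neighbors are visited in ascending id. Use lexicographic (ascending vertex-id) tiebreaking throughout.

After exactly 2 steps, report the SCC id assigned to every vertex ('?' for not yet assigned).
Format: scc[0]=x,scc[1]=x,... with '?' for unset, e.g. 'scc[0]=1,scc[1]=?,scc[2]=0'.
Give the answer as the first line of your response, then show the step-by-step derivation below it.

scc[0]=?,scc[1]=?,scc[2]=?,scc[3]=?,scc[4]=?

step 1: low=(low[0]=0,low[1]=0,low[2]=?,low[3]=?,low[4]=?); scc=(scc[0]=?,scc[1]=?,scc[2]=?,scc[3]=?,scc[4]=?)
step 2: low=(low[0]=0,low[1]=0,low[2]=?,low[3]=?,low[4]=0); scc=(scc[0]=?,scc[1]=?,scc[2]=?,scc[3]=?,scc[4]=?)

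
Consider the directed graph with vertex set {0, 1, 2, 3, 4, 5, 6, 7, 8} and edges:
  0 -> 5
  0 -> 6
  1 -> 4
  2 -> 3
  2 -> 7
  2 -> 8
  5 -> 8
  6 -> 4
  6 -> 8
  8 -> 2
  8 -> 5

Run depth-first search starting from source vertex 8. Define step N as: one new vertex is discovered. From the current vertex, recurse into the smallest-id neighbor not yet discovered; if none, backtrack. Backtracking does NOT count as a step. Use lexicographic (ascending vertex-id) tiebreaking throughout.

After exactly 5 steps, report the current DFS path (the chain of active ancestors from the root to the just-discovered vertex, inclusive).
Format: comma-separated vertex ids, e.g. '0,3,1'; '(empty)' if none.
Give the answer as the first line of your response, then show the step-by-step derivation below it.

8,5

step 1: discover 8; path=8; order=8
step 2: discover 2; path=8>2; order=8,2
step 3: discover 3; path=8>2>3; order=8,2,3
step 4: discover 7; path=8>2>7; order=8,2,3,7
step 5: discover 5; path=8>5; order=8,2,3,7,5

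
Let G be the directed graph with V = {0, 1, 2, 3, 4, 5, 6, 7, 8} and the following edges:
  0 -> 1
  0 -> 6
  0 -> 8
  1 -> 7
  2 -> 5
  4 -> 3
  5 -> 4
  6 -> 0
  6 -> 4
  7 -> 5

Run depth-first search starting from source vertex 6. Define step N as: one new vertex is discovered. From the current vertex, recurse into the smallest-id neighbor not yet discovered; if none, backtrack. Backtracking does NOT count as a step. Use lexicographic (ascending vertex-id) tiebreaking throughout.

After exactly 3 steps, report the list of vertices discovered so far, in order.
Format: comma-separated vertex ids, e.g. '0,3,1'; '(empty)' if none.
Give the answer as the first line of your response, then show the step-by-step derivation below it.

6,0,1

step 1: discover 6; path=6; order=6
step 2: discover 0; path=6>0; order=6,0
step 3: discover 1; path=6>0>1; order=6,0,1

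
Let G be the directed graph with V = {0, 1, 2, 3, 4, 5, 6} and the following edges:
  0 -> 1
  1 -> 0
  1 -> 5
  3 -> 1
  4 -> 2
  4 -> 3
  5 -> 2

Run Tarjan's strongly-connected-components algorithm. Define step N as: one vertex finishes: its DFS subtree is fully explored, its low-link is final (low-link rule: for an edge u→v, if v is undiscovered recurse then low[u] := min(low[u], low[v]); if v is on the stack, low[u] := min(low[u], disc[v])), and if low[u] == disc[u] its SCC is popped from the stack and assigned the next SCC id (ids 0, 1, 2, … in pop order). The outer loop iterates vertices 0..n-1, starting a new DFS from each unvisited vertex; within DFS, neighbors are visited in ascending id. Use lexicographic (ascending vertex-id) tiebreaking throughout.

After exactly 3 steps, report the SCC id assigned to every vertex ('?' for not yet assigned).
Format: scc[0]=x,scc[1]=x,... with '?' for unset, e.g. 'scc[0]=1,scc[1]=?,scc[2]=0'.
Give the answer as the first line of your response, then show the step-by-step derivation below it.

scc[0]=?,scc[1]=?,scc[2]=0,scc[3]=?,scc[4]=?,scc[5]=1,scc[6]=?

step 1: low=(low[0]=0,low[1]=0,low[2]=3,low[3]=?,low[4]=?,low[5]=2,low[6]=?); scc=(scc[0]=?,scc[1]=?,scc[2]=0,scc[3]=?,scc[4]=?,scc[5]=?,scc[6]=?)
step 2: low=(low[0]=0,low[1]=0,low[2]=3,low[3]=?,low[4]=?,low[5]=2,low[6]=?); scc=(scc[0]=?,scc[1]=?,scc[2]=0,scc[3]=?,scc[4]=?,scc[5]=1,scc[6]=?)
step 3: low=(low[0]=0,low[1]=0,low[2]=3,low[3]=?,low[4]=?,low[5]=2,low[6]=?); scc=(scc[0]=?,scc[1]=?,scc[2]=0,scc[3]=?,scc[4]=?,scc[5]=1,scc[6]=?)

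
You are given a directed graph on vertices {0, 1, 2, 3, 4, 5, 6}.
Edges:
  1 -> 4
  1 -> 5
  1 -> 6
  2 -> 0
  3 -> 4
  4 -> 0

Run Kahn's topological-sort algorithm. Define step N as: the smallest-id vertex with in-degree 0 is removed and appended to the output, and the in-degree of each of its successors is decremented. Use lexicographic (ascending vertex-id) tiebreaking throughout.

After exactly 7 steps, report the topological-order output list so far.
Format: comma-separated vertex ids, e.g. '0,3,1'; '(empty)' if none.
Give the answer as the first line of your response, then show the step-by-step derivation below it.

1,2,3,4,0,5,6

step 1: output 1; order=[1]; indeg=(2,0,0,0,1,0,0)
step 2: output 2; order=[1,2]; indeg=(1,0,0,0,1,0,0)
step 3: output 3; order=[1,2,3]; indeg=(1,0,0,0,0,0,0)
step 4: output 4; order=[1,2,3,4]; indeg=(0,0,0,0,0,0,0)
step 5: output 0; order=[1,2,3,4,0]; indeg=(0,0,0,0,0,0,0)
step 6: output 5; order=[1,2,3,4,0,5]; indeg=(0,0,0,0,0,0,0)
step 7: output 6; order=[1,2,3,4,0,5,6]; indeg=(0,0,0,0,0,0,0)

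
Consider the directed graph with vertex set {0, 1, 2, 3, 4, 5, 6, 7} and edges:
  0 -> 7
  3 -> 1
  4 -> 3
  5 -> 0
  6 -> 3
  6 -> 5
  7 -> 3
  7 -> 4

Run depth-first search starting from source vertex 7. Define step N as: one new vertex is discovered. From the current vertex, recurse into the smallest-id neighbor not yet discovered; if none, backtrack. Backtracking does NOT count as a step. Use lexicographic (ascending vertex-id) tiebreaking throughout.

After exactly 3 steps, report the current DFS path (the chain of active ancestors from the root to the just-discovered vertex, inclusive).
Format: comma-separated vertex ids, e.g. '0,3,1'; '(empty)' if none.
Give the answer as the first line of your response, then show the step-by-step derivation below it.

7,3,1

step 1: discover 7; path=7; order=7
step 2: discover 3; path=7>3; order=7,3
step 3: discover 1; path=7>3>1; order=7,3,1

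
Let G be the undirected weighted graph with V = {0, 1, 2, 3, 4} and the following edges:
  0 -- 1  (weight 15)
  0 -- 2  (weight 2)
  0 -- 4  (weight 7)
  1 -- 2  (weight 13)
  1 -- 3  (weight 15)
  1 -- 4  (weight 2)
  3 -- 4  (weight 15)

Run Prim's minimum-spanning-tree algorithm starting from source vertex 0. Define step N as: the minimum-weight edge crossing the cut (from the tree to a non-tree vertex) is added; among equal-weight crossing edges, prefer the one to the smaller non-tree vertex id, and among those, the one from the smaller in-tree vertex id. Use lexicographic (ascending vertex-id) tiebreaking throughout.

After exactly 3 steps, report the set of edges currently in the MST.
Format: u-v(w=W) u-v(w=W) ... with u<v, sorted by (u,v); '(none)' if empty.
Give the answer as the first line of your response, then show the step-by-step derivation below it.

0-2(w=2) 0-4(w=7) 1-4(w=2)

step 1: add edge 0-2 (w=2); MST = {0-2(w=2)}
step 2: add edge 0-4 (w=7); MST = {0-2(w=2) 0-4(w=7)}
step 3: add edge 1-4 (w=2); MST = {0-2(w=2) 0-4(w=7) 1-4(w=2)}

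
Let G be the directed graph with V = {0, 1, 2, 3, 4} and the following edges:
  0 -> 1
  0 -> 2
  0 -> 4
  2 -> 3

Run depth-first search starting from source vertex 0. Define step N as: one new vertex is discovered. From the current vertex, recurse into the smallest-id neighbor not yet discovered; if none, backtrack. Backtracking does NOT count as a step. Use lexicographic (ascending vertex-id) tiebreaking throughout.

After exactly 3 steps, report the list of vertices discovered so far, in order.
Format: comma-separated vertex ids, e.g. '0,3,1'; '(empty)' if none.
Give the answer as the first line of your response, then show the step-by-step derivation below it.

0,1,2

step 1: discover 0; path=0; order=0
step 2: discover 1; path=0>1; order=0,1
step 3: discover 2; path=0>2; order=0,1,2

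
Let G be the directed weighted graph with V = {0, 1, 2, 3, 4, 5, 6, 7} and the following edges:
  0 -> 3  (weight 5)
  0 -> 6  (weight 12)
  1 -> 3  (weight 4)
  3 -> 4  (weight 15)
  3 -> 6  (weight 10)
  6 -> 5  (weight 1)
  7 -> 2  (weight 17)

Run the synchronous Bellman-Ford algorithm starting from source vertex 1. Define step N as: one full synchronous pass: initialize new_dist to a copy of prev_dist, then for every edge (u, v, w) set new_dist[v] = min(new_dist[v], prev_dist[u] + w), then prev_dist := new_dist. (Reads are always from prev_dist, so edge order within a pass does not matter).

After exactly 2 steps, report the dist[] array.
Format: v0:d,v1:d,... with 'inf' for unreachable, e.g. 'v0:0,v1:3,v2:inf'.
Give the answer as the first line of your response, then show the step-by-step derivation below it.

v0:inf,v1:0,v2:inf,v3:4,v4:19,v5:inf,v6:14,v7:inf

step 1: dist = v0:inf,v1:0,v2:inf,v3:4,v4:inf,v5:inf,v6:inf,v7:inf
step 2: dist = v0:inf,v1:0,v2:inf,v3:4,v4:19,v5:inf,v6:14,v7:inf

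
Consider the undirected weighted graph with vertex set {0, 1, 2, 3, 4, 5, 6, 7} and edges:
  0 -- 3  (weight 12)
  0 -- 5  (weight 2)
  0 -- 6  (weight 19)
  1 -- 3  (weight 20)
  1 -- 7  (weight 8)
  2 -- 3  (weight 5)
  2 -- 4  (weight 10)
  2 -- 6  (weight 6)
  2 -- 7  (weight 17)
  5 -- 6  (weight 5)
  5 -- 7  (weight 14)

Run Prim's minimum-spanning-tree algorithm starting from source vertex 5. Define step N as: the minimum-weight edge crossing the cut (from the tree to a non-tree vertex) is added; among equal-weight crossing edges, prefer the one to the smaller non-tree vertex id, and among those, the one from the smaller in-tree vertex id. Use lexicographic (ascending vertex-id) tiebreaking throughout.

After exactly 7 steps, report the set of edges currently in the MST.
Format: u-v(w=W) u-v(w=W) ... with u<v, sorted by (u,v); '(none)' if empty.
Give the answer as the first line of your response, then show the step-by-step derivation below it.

0-5(w=2) 1-7(w=8) 2-3(w=5) 2-4(w=10) 2-6(w=6) 5-6(w=5) 5-7(w=14)

step 1: add edge 0-5 (w=2); MST = {0-5(w=2)}
step 2: add edge 5-6 (w=5); MST = {0-5(w=2) 5-6(w=5)}
step 3: add edge 2-6 (w=6); MST = {0-5(w=2) 2-6(w=6) 5-6(w=5)}
step 4: add edge 2-3 (w=5); MST = {0-5(w=2) 2-3(w=5) 2-6(w=6) 5-6(w=5)}
step 5: add edge 2-4 (w=10); MST = {0-5(w=2) 2-3(w=5) 2-4(w=10) 2-6(w=6) 5-6(w=5)}
step 6: add edge 5-7 (w=14); MST = {0-5(w=2) 2-3(w=5) 2-4(w=10) 2-6(w=6) 5-6(w=5) 5-7(w=14)}
step 7: add edge 1-7 (w=8); MST = {0-5(w=2) 1-7(w=8) 2-3(w=5) 2-4(w=10) 2-6(w=6) 5-6(w=5) 5-7(w=14)}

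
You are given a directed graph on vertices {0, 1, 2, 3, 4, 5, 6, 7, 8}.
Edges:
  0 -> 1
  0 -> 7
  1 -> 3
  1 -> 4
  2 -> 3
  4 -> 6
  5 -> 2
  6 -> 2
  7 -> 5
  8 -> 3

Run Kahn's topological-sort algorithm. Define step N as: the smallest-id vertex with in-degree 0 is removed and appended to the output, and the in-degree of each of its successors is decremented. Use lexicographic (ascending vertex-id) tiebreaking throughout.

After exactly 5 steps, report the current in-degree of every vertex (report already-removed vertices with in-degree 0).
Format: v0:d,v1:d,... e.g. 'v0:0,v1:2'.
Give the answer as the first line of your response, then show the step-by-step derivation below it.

v0:0,v1:0,v2:1,v3:2,v4:0,v5:0,v6:0,v7:0,v8:0

step 1: output 0; order=[0]; indeg=(0,0,2,3,1,1,1,0,0)
step 2: output 1; order=[0,1]; indeg=(0,0,2,2,0,1,1,0,0)
step 3: output 4; order=[0,1,4]; indeg=(0,0,2,2,0,1,0,0,0)
step 4: output 6; order=[0,1,4,6]; indeg=(0,0,1,2,0,1,0,0,0)
step 5: output 7; order=[0,1,4,6,7]; indeg=(0,0,1,2,0,0,0,0,0)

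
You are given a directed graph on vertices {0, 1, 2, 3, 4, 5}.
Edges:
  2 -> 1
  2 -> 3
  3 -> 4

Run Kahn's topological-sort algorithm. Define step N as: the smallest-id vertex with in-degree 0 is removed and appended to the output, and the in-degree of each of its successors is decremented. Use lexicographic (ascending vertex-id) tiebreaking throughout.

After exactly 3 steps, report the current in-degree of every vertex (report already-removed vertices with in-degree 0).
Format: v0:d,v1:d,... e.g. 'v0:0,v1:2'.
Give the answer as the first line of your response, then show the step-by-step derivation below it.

v0:0,v1:0,v2:0,v3:0,v4:1,v5:0

step 1: output 0; order=[0]; indeg=(0,1,0,1,1,0)
step 2: output 2; order=[0,2]; indeg=(0,0,0,0,1,0)
step 3: output 1; order=[0,2,1]; indeg=(0,0,0,0,1,0)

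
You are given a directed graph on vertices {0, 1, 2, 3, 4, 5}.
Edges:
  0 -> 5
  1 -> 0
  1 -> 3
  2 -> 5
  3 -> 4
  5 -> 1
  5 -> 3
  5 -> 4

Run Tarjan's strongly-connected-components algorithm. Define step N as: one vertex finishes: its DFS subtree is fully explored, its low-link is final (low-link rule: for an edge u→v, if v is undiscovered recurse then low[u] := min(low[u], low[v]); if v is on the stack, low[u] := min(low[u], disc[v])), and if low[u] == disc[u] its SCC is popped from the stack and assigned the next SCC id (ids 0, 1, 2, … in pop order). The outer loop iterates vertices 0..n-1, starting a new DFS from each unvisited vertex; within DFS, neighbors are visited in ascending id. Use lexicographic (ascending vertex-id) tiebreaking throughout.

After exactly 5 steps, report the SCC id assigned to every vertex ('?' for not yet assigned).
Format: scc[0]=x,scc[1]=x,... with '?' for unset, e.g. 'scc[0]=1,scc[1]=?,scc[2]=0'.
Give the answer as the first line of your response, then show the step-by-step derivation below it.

scc[0]=2,scc[1]=2,scc[2]=?,scc[3]=1,scc[4]=0,scc[5]=2

step 1: low=(low[0]=0,low[1]=0,low[2]=?,low[3]=3,low[4]=4,low[5]=1); scc=(scc[0]=?,scc[1]=?,scc[2]=?,scc[3]=?,scc[4]=0,scc[5]=?)
step 2: low=(low[0]=0,low[1]=0,low[2]=?,low[3]=3,low[4]=4,low[5]=1); scc=(scc[0]=?,scc[1]=?,scc[2]=?,scc[3]=1,scc[4]=0,scc[5]=?)
step 3: low=(low[0]=0,low[1]=0,low[2]=?,low[3]=3,low[4]=4,low[5]=1); scc=(scc[0]=?,scc[1]=?,scc[2]=?,scc[3]=1,scc[4]=0,scc[5]=?)
step 4: low=(low[0]=0,low[1]=0,low[2]=?,low[3]=3,low[4]=4,low[5]=0); scc=(scc[0]=?,scc[1]=?,scc[2]=?,scc[3]=1,scc[4]=0,scc[5]=?)
step 5: low=(low[0]=0,low[1]=0,low[2]=?,low[3]=3,low[4]=4,low[5]=0); scc=(scc[0]=2,scc[1]=2,scc[2]=?,scc[3]=1,scc[4]=0,scc[5]=2)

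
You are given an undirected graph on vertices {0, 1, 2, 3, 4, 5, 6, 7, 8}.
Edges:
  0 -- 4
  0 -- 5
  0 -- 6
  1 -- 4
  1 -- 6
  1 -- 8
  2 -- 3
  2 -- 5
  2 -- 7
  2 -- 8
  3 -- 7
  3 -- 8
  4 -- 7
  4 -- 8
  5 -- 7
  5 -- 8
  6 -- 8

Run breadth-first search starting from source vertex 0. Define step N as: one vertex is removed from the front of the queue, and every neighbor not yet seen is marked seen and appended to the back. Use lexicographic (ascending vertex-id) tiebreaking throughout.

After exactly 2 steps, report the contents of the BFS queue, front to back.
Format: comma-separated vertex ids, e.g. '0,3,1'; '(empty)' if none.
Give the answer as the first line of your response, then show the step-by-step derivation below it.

5,6,1,7,8

step 1: dequeue 0; queue=[4,5,6]; order=0
step 2: dequeue 4; queue=[5,6,1,7,8]; order=0,4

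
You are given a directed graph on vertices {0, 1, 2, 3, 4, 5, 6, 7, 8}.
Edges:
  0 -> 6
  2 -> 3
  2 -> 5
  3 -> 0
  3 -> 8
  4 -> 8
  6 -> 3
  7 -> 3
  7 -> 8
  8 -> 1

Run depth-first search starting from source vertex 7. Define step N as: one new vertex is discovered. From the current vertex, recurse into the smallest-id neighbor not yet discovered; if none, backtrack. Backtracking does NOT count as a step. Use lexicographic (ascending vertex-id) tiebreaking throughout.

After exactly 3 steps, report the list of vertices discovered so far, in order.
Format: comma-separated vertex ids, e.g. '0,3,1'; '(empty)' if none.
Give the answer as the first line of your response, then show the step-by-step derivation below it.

7,3,0

step 1: discover 7; path=7; order=7
step 2: discover 3; path=7>3; order=7,3
step 3: discover 0; path=7>3>0; order=7,3,0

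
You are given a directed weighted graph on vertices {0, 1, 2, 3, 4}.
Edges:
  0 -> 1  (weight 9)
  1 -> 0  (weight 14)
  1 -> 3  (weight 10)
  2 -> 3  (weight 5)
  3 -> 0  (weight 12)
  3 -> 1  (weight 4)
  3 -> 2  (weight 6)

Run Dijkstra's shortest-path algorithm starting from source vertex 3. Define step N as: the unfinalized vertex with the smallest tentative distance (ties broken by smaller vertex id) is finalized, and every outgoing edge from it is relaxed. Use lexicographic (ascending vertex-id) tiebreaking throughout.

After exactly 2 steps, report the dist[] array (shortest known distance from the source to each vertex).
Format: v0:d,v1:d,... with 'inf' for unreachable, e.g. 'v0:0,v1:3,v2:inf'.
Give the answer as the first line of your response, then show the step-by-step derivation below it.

v0:12,v1:4,v2:6,v3:0,v4:inf

step 1: dist = v0:12,v1:4,v2:6,v3:0,v4:inf
step 2: dist = v0:12,v1:4,v2:6,v3:0,v4:inf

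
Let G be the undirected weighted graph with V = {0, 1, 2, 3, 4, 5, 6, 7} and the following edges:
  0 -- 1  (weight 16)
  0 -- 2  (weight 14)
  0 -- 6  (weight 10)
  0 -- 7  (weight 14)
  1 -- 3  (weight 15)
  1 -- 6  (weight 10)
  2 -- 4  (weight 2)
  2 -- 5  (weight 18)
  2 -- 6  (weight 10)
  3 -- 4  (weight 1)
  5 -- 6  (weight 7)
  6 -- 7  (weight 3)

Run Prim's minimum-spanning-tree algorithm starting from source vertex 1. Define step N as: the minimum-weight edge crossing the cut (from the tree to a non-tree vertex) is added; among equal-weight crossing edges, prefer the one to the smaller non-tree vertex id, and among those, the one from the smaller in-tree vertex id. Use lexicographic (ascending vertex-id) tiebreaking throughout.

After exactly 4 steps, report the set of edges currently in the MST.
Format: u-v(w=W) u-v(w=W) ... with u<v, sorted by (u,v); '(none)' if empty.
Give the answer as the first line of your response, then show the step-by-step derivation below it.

0-6(w=10) 1-6(w=10) 5-6(w=7) 6-7(w=3)

step 1: add edge 1-6 (w=10); MST = {1-6(w=10)}
step 2: add edge 6-7 (w=3); MST = {1-6(w=10) 6-7(w=3)}
step 3: add edge 5-6 (w=7); MST = {1-6(w=10) 5-6(w=7) 6-7(w=3)}
step 4: add edge 0-6 (w=10); MST = {0-6(w=10) 1-6(w=10) 5-6(w=7) 6-7(w=3)}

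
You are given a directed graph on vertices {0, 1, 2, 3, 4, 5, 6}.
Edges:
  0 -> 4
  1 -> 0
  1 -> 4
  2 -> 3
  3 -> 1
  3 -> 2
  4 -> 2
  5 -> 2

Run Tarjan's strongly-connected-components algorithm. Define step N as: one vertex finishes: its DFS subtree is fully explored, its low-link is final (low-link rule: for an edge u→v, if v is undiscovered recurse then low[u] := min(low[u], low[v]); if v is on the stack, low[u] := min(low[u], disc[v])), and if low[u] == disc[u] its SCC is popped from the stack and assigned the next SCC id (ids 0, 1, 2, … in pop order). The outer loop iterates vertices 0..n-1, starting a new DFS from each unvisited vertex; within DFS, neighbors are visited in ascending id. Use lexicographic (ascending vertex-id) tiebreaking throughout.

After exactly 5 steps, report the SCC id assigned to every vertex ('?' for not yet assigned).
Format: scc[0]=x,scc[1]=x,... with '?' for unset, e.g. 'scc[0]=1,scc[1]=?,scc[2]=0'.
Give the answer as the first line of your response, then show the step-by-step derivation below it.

scc[0]=0,scc[1]=0,scc[2]=0,scc[3]=0,scc[4]=0,scc[5]=?,scc[6]=?

step 1: low=(low[0]=0,low[1]=0,low[2]=2,low[3]=3,low[4]=1,low[5]=?,low[6]=?); scc=(scc[0]=?,scc[1]=?,scc[2]=?,scc[3]=?,scc[4]=?,scc[5]=?,scc[6]=?)
step 2: low=(low[0]=0,low[1]=0,low[2]=2,low[3]=0,low[4]=1,low[5]=?,low[6]=?); scc=(scc[0]=?,scc[1]=?,scc[2]=?,scc[3]=?,scc[4]=?,scc[5]=?,scc[6]=?)
step 3: low=(low[0]=0,low[1]=0,low[2]=0,low[3]=0,low[4]=1,low[5]=?,low[6]=?); scc=(scc[0]=?,scc[1]=?,scc[2]=?,scc[3]=?,scc[4]=?,scc[5]=?,scc[6]=?)
step 4: low=(low[0]=0,low[1]=0,low[2]=0,low[3]=0,low[4]=0,low[5]=?,low[6]=?); scc=(scc[0]=?,scc[1]=?,scc[2]=?,scc[3]=?,scc[4]=?,scc[5]=?,scc[6]=?)
step 5: low=(low[0]=0,low[1]=0,low[2]=0,low[3]=0,low[4]=0,low[5]=?,low[6]=?); scc=(scc[0]=0,scc[1]=0,scc[2]=0,scc[3]=0,scc[4]=0,scc[5]=?,scc[6]=?)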